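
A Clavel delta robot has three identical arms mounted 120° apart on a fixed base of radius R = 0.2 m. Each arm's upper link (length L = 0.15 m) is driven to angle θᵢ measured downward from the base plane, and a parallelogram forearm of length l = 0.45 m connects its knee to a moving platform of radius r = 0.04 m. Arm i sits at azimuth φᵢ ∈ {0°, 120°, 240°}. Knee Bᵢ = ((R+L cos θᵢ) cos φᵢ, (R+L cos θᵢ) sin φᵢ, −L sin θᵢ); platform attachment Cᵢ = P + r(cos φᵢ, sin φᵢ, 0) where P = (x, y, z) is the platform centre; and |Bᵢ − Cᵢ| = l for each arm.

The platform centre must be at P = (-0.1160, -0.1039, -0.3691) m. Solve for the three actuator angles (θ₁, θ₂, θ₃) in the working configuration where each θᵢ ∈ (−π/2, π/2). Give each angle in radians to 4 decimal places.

φ1=0.0° → target in arm frame (-0.1160, -0.1039)
  e−x'=0.2760;  (l²−L²−(e−x')²−y'²−z²)/2L = -0.1440
  √(A²+B²)=0.4609;  θ1 = -0.9287+1.8886 ≈ 0.9599
φ2=120.0° → target in arm frame (-0.0320, 0.1524)
  e−x'=0.1920;  (l²−L²−(e−x')²−y'²−z²)/2L = -0.0544
  √(A²+B²)=0.4160;  θ2 = -1.0912+1.7019 ≈ 0.6108
arm 3 (φ=240.0°): x'=0.1480, y'=-0.0485
  e−x'=0.0120;  (l²−L²−(e−x')²−y'²−z²)/2L = 0.1376
  √(A²+B²)=0.3693;  θ3 = -1.5382+1.1891 ≈ -0.3491

θ₁ = 0.9599, θ₂ = 0.6108, θ₃ = -0.3491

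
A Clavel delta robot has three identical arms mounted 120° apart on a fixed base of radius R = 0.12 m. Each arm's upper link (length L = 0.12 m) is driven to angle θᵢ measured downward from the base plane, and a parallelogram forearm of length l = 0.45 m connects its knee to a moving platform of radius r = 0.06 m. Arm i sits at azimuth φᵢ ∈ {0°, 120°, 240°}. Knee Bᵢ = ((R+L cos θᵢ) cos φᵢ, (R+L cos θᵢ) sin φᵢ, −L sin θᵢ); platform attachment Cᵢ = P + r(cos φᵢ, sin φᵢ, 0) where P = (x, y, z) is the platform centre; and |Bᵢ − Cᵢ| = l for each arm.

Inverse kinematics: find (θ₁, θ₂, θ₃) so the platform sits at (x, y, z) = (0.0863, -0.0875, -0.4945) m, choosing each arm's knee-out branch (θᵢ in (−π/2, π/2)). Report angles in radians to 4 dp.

θ₁ = 0.5233, θ₂ = 1.1344, θ₃ = 0.6978

φ1=0.0° → target in arm frame (0.0863, -0.0875)
  e−x'=-0.0263;  (l²−L²−(e−x')²−y'²−z²)/2L = -0.2699
  √(A²+B²)=0.4952;  θ1 = -1.6239+2.1472 ≈ 0.5233
φ2=120.0° → target in arm frame (-0.1189, -0.0310)
  A cos θ + B sin θ = C:  0.1789·cos θ + -0.4945·sin θ = -0.3725
  √(A²+B²)=0.5259;  θ2 = -1.2236+2.3580 ≈ 1.1344
rotate P by −φ3: (0.0326, 0.1185, -0.4945)
  A=0.0274, B=-0.4945, C=(l²−L²−A²−y'²−z²)/(2L)=-0.2967
  γ=atan2(-0.4945,0.0274)=-1.5155;  ψ=arccos(-0.5992)=2.2133;  θ3=γ+ψ≈0.6978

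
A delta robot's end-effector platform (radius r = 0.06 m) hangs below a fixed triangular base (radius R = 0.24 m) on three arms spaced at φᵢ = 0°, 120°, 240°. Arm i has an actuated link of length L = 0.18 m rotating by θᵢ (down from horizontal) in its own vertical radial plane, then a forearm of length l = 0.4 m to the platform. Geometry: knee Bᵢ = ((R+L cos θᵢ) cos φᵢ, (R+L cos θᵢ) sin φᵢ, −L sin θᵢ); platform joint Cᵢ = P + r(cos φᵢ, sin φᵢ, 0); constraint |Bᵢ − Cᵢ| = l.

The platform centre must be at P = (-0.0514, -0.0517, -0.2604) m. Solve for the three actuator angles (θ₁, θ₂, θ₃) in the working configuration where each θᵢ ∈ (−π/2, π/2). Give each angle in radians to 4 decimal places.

θ₁ = 0.6980, θ₂ = 0.5234, θ₃ = -0.0872

rotate P by −φ1: (-0.0514, -0.0517, -0.2604)
  A cos θ + B sin θ = C:  0.2314·cos θ + -0.2604·sin θ = 0.0099
  γ=atan2(-0.2604,0.2314)=-0.8443;  ψ=arccos(0.0285)=1.5423;  θ1=γ+ψ≈0.6980
arm 2 (φ=120.0°): x'=-0.0191, y'=0.0704
  A cos θ + B sin θ = C:  0.1991·cos θ + -0.2604·sin θ = 0.0423
  γ=atan2(-0.2604,0.1991)=-0.9181;  ψ=arccos(0.1289)=1.4415;  θ2=γ+ψ≈0.5234
rotate P by −φ3: (0.0705, -0.0187, -0.2604)
  e−x'=0.1095;  (l²−L²−(e−x')²−y'²−z²)/2L = 0.1318
  γ=atan2(-0.2604,0.1095)=-1.1727;  ψ=arccos(0.4665)=1.0854;  θ3=γ+ψ≈-0.0872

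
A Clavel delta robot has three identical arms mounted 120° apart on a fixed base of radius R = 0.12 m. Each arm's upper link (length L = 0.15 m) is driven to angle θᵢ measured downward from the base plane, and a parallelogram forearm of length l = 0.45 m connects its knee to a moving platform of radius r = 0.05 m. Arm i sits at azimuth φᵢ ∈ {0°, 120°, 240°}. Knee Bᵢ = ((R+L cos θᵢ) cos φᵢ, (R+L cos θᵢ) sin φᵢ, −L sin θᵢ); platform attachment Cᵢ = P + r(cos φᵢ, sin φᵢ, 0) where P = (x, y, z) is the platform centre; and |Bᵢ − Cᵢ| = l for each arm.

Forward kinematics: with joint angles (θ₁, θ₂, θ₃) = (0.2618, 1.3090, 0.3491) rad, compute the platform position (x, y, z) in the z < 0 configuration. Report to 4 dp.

arm 1 at φ=0.0°: ρ1 = 0.2149;  centre 1 = (0.2149, 0.0000, -0.0388)
φ2=120.0°: virtual centre (-0.0544, 0.0942, -0.1449), radius l
arm 3 at φ=240.0°: ρ3 = 0.2110;  centre 3 = (-0.1055, -0.1827, -0.0513)
|centre ₂|²−|centre ₁|² = -0.0148;  |centre ₃|²−|centre ₁|² = -0.0006
[-0.5386 0.1885 -0.2121]·P = -0.0148;  [-0.6407 -0.3654 -0.0250]·P = -0.0006
det = 0.3176;  x = 0.0174+-0.2589z,  y = -0.0290+0.3857z
quadratic in z: (1.2158)z²+(0.1575)z+(-0.1612)=0, √Δ=0.8992 → z ∈ {-0.4346, 0.3050}; z = -0.4346 (taking z<0)
x = 0.1299, y = -0.1966

(0.1299, -0.1966, -0.4346)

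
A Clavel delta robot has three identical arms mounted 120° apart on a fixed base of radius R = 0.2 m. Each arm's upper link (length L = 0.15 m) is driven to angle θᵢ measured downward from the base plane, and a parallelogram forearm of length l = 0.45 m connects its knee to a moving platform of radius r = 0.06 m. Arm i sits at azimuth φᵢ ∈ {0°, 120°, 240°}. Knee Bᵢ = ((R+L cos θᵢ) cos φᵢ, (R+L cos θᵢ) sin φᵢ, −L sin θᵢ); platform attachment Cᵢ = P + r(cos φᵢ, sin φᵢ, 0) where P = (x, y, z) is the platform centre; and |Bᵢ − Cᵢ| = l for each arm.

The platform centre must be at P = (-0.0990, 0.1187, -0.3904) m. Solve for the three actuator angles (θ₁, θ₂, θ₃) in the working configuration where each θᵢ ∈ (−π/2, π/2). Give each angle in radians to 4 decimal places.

θ₁ = 0.8726, θ₂ = -0.2617, θ₃ = 0.6979

rotate P by −φ1: (-0.0990, 0.1187, -0.3904)
  A cos θ + B sin θ = C:  0.2390·cos θ + -0.3904·sin θ = -0.1454
  θ1 = atan2(B,A) + arccos(C/0.4577) = 0.8726
rotate P by −φ2: (0.1523, 0.0264, -0.3904)
  A=-0.0123, B=-0.3904, C=(l²−L²−A²−y'²−z²)/(2L)=0.0891
  √(A²+B²)=0.3906;  θ2 = -1.6023+1.3406 ≈ -0.2617
rotate P by −φ3: (-0.0533, -0.1451, -0.3904)
  A cos θ + B sin θ = C:  0.1933·cos θ + -0.3904·sin θ = -0.1028
  γ=atan2(-0.3904,0.1933)=-1.1111;  ψ=arccos(-0.2359)=1.8089;  θ3=γ+ψ≈0.6979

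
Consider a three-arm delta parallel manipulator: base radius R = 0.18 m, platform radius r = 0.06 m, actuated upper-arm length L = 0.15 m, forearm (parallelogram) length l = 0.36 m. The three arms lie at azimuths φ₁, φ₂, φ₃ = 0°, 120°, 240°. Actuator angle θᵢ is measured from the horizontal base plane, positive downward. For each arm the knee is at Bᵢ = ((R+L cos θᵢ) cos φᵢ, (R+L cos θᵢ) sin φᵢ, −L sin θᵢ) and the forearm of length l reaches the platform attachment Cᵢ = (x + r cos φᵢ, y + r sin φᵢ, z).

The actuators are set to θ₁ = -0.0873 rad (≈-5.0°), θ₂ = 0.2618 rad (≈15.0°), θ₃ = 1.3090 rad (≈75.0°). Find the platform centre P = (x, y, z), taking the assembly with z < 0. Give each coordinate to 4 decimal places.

φ1=0.0°: virtual centre (0.2694, 0.0000, 0.0131), radius l
centre 2 = (0.2649·cos120.0°, 0.2649·sin120.0°, -0.0388) = (-0.1324, 0.2294, -0.0388)
centre 3 = (0.1588·cos240.0°, 0.1588·sin240.0°, -0.1449) = (-0.0794, -0.1375, -0.1449)
eliminate P² terms by subtracting sphere 1 from 2 and 3
plane₁₂: -0.8037x+0.4588y+-0.1038z = -0.0011
det = 0.5412;  x = 0.0231+-0.3206z,  y = 0.0380+-0.3354z
into |P−centre ₁|² = l²: 1.2153z² + 0.1063z + -0.0673 = 0;  Δ = 0.3384;  z = -0.2831 or 0.1956 → z<0 root = -0.2831
x = 0.1138, y = 0.1330

(0.1138, 0.1330, -0.2831)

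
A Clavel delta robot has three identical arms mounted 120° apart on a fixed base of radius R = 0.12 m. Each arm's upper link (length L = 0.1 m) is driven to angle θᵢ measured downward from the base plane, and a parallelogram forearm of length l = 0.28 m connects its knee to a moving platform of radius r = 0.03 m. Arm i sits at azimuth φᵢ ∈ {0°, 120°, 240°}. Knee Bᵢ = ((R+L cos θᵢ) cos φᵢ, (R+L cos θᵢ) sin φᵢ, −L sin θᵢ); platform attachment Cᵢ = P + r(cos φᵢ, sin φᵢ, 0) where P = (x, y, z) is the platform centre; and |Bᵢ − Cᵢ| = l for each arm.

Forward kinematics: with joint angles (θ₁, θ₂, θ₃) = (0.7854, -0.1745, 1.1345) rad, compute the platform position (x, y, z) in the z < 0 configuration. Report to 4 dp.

(-0.0237, 0.1126, -0.2488)

arm 1 at φ=0.0°: ρ1 = 0.1607;  O1 = (0.1607, 0.0000, -0.0707)
O2 = (0.1885·cos120.0°, 0.1885·sin120.0°, 0.0174) = (-0.0942, 0.1632, 0.0174)
O3 = (0.1323·cos240.0°, 0.1323·sin240.0°, -0.0906) = (-0.0661, -0.1145, -0.0906)
|O₂|²−|O₁|² = 0.0050;  |O₃|²−|O₁|² = -0.0051
linear system: -0.5099x+0.3265y = 0.0050−0.1761z; -0.4537x+-0.2291y = -0.0051−-0.0398z
det = 0.2649;  x = 0.0020+0.1032z,  y = 0.0184+-0.3783z
quadratic in z: (1.1538)z²+(0.0947)z+(-0.0479)=0, √Δ=0.4795 → z ∈ {-0.2488, 0.1667}; z = -0.2488 (taking z<0)
x = -0.0237, y = 0.1126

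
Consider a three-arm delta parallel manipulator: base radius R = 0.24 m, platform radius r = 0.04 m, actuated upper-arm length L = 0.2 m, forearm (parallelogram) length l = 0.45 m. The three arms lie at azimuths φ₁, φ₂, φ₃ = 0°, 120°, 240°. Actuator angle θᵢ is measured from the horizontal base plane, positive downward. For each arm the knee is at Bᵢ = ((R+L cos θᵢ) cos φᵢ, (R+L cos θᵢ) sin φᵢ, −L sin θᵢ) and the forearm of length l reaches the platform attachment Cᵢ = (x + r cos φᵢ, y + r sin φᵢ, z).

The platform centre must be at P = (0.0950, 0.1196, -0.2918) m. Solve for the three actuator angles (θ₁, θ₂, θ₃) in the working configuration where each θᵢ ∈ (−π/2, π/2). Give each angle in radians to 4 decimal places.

θ₁ = -0.0874, θ₂ = 0.1743, θ₃ = 1.1343

φ1=0.0° → target in arm frame (0.0950, 0.1196)
  e−x'=0.1050;  (l²−L²−(e−x')²−y'²−z²)/2L = 0.1301
  √(A²+B²)=0.3101;  θ1 = -1.2254+1.1380 ≈ -0.0874
φ2=120.0° → target in arm frame (0.0561, -0.1421)
  A=0.1439, B=-0.2918, C=(l²−L²−A²−y'²−z²)/(2L)=0.0911
  θ2 = atan2(B,A) + arccos(C/0.3254) = 0.1743
arm 3 (φ=240.0°): x'=-0.1511, y'=0.0225
  e−x'=0.3511;  (l²−L²−(e−x')²−y'²−z²)/2L = -0.1160
  θ3 = atan2(B,A) + arccos(C/0.4565) = 1.1343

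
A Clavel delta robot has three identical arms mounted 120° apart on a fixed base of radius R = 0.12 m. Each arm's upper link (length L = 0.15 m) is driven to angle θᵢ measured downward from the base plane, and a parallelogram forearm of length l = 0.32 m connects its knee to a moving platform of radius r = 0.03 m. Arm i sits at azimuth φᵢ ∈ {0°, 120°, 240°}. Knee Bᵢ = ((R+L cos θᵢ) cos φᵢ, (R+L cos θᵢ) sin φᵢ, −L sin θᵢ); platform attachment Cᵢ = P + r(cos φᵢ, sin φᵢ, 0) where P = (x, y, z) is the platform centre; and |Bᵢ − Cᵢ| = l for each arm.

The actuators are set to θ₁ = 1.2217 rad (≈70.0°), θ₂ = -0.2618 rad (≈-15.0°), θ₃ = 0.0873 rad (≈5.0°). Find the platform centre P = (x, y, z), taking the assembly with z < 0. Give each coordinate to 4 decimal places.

(-0.1663, 0.0283, -0.2245)

arm 1 at φ=0.0°: e+L cos θ1 = 0.1413;  centre 1 = (0.1413, 0.0000, -0.1410)
centre 2 = (0.2349·cos120.0°, 0.2349·sin120.0°, 0.0388) = (-0.1174, 0.2034, 0.0388)
arm 3 at φ=240.0°: e+L cos θ3 = 0.2394;  centre 3 = (-0.1197, -0.2074, -0.0131)
|centre ₂|²−|centre ₁|² = 0.0168;  |centre ₃|²−|centre ₁|² = 0.0177
[-0.5175 0.4068 0.3596]·P = 0.0168;  [-0.5220 -0.4147 0.2557]·P = 0.0177
det = 0.4270;  x = -0.0332+0.5929z,  y = -0.0008+-0.1296z
quadratic in z: (1.3683)z²+(0.0752)z+(-0.0521)=0, √Δ=0.5392 → z ∈ {-0.2245, 0.1695}; z = -0.2245 (taking z<0)
x = -0.1663, y = 0.0283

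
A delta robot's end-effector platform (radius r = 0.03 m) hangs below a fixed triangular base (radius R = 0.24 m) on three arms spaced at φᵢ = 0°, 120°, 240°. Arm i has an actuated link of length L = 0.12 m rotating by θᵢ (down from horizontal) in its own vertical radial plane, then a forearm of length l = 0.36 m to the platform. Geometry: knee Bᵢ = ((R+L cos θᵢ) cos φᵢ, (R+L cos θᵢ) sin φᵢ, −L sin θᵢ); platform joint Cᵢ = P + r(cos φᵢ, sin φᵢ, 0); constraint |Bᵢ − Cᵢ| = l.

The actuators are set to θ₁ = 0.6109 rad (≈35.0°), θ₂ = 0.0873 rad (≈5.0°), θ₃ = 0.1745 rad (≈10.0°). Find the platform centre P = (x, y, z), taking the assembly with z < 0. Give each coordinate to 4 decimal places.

φ1=0.0°: virtual centre (0.3083, 0.0000, -0.0688), radius l
φ2=120.0°: virtual centre (-0.1648, 0.2854, -0.0105), radius l
φ3=240.0°: virtual centre (-0.1641, -0.2842, -0.0208), radius l
subtract pairs → two planes through P
[-0.9461 0.5708 0.1167]·P = 0.0089;  [-0.9448 -0.5684 0.0960]·P = 0.0084
Cramer: x(z) = -0.0091+0.1125z;  y(z) = 0.0005-0.0181z
sphere 1 gives Az²+Bz+C=0 with A=1.0130, B=0.0662, C=-0.0241;  B²−4AC=0.1020;  roots -0.1904, 0.1250;  negative root z = -0.1904
x = -0.0305, y = 0.0039

(-0.0305, 0.0039, -0.1904)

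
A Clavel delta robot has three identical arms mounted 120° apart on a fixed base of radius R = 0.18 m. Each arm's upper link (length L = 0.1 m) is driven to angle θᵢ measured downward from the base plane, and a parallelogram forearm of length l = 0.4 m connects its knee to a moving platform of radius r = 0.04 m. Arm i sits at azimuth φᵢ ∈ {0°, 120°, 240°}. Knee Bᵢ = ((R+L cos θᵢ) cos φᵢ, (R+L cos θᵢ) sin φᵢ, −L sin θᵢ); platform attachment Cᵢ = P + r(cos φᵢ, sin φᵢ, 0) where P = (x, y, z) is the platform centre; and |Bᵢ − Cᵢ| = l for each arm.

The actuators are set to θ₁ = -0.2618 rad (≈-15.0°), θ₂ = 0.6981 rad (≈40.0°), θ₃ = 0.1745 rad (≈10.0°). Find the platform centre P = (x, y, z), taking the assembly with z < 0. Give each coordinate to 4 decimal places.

(0.0685, -0.0494, -0.3337)

φ1=0.0°: virtual centre (0.2366, 0.0000, 0.0259), radius l
O2 = (0.2166·cos120.0°, 0.2166·sin120.0°, -0.0643) = (-0.1083, 0.1876, -0.0643)
φ3=240.0°: virtual centre (-0.1192, -0.2065, -0.0174), radius l
eliminate P² terms by subtracting sphere 1 from 2 and 3
[-0.6898 0.3752 -0.1803]·P = -0.0056;  [-0.7117 -0.4131 -0.0865]·P = 0.0005
Cramer: x(z) = 0.0038-0.1937z;  y(z) = -0.0079+0.1244z
sphere 1 gives Az²+Bz+C=0 with A=1.0530, B=0.0365, C=-0.1051;  B²−4AC=0.4440;  roots -0.3337, 0.2991;  negative root z = -0.3337
x = 0.0685, y = -0.0494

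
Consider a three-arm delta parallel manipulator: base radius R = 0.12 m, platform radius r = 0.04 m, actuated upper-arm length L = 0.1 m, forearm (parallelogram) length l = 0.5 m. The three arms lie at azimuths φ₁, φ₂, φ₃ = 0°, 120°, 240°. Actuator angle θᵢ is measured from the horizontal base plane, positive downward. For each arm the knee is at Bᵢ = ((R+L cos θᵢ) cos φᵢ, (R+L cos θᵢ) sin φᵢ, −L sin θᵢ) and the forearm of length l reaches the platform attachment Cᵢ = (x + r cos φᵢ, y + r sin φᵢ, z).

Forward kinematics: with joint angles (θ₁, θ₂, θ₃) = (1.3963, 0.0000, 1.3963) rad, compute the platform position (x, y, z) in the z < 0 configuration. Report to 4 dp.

(-0.1213, 0.2100, -0.4961)

φ1=0.0°: virtual centre (0.0974, 0.0000, -0.0985), radius l
φ2=120.0°: virtual centre (-0.0900, 0.1559, 0.0000), radius l
arm 3 at φ=240.0°: ρ3 = 0.0974;  S3 = (-0.0487, -0.0843, -0.0985)
eliminate P² terms by subtracting sphere 1 from 2 and 3
plane₁₂: -0.3747x+0.3118y+0.1970z = 0.0132
Cramer: x(z) = -0.0145+0.2153z;  y(z) = 0.0250-0.3730z
into |P−S₁|² = l²: 1.1855z² + 0.1301z + -0.2272 = 0;  Δ = 1.0941;  z = -0.4961 or 0.3863 → z<0 root = -0.4961
x = -0.1213, y = 0.2100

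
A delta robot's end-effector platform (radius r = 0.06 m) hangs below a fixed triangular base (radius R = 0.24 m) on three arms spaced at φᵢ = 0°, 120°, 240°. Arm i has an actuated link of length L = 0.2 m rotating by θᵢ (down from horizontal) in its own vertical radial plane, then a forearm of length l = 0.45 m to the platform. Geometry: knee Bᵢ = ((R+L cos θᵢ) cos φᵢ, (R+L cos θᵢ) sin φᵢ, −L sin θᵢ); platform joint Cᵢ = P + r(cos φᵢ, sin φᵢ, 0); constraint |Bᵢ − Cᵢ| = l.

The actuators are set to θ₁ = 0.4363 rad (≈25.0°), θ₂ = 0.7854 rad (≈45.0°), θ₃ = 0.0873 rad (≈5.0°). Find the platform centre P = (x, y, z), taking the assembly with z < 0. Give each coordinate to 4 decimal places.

φ1=0.0°: virtual centre (0.3613, 0.0000, -0.0845), radius l
φ2=120.0°: virtual centre (-0.1607, 0.2784, -0.1414), radius l
O3 = (0.3792·cos240.0°, 0.3792·sin240.0°, -0.0174) = (-0.1896, -0.3284, -0.0174)
|O₂|²−|O₁|² = -0.0143;  |O₃|²−|O₁|² = 0.0065
[-1.0439 0.5567 -0.1138]·P = -0.0143;  [-1.1018 -0.6569 0.1342]·P = 0.0065
det = 1.2991;  x = 0.0045+-0.0001z,  y = -0.0174+0.2043z
into |P−O₁|² = l²: 1.0418z² + 0.1620z + -0.0678 = 0;  Δ = 0.3086;  z = -0.3444 or 0.1889 → z<0 root = -0.3444
x = 0.0045, y = -0.0877

(0.0045, -0.0877, -0.3444)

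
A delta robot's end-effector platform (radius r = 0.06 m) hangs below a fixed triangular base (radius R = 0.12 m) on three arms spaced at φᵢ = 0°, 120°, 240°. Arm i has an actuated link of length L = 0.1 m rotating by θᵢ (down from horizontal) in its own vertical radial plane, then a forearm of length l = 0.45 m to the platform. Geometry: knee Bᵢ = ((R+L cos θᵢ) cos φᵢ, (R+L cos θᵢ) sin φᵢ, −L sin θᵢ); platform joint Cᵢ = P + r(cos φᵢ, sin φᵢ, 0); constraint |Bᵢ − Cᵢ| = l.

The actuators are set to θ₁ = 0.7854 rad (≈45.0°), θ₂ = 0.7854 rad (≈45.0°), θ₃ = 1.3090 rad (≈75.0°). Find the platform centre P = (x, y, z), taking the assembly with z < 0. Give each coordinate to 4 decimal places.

arm 1 at φ=0.0°: ρ1 = 0.1307;  S1 = (0.1307, 0.0000, -0.0707)
S2 = (0.1307·cos120.0°, 0.1307·sin120.0°, -0.0707) = (-0.0654, 0.1132, -0.0707)
arm 3 at φ=240.0°: ρ3 = 0.0859;  S3 = (-0.0429, -0.0744, -0.0966)
|S₂|²−|S₁|² = 0.0000;  |S₃|²−|S₁|² = -0.0054
[-0.3921 0.2264 0.0000]·P = 0.0000;  [-0.3473 -0.1488 -0.0518]·P = -0.0054
Cramer: x(z) = 0.0089-0.0856z;  y(z) = 0.0154-0.1482z
quadratic in z: (1.0293)z²+(0.1577)z+(-0.1824)=0, √Δ=0.8809 → z ∈ {-0.5045, 0.3513}; z = -0.5045 (taking z<0)
x = 0.0521, y = 0.0902

(0.0521, 0.0902, -0.5045)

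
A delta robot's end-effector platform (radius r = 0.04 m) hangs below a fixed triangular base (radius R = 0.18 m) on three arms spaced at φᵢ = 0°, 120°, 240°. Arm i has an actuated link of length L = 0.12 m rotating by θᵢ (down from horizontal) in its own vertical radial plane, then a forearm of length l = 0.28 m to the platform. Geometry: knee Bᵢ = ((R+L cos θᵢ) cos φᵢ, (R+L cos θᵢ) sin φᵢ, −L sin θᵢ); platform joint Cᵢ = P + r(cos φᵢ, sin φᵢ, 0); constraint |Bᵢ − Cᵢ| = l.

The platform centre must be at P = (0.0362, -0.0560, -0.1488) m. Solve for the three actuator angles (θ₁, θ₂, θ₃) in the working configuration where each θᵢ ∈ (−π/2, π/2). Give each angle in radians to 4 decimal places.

θ₁ = -0.0878, θ₂ = 0.9603, θ₃ = -0.0005

rotate P by −φ1: (0.0362, -0.0560, -0.1488)
  A cos θ + B sin θ = C:  0.1038·cos θ + -0.1488·sin θ = 0.1165
  √(A²+B²)=0.1814;  θ1 = -0.9617+0.8739 ≈ -0.0878
φ2=120.0° → target in arm frame (-0.0666, -0.0034)
  A cos θ + B sin θ = C:  0.2066·cos θ + -0.1488·sin θ = -0.0035
  γ=atan2(-0.1488,0.2066)=-0.6242;  ψ=arccos(-0.0137)=1.5845;  θ2=γ+ψ≈0.9603
rotate P by −φ3: (0.0304, 0.0594, -0.1488)
  A=0.1096, B=-0.1488, C=(l²−L²−A²−y'²−z²)/(2L)=0.1097
  γ=atan2(-0.1488,0.1096)=-0.9359;  ψ=arccos(0.5935)=0.9354;  θ3=γ+ψ≈-0.0005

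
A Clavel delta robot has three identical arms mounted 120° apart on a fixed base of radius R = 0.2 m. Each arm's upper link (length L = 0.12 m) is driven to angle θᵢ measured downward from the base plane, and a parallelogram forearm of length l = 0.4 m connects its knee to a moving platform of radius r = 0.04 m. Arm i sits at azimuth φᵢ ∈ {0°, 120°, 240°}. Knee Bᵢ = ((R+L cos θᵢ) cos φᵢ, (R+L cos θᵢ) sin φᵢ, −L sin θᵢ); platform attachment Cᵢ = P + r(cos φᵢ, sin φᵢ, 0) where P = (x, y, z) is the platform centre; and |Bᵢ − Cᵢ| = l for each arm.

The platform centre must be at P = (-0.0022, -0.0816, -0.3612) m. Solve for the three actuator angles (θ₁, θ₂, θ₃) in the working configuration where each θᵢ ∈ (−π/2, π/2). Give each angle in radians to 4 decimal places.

rotate P by −φ1: (-0.0022, -0.0816, -0.3612)
  A=0.1622, B=-0.3612, C=(l²−L²−A²−y'²−z²)/(2L)=-0.0743
  θ1 = atan2(B,A) + arccos(C/0.3959) = 0.6109
rotate P by −φ2: (-0.0696, 0.0427, -0.3612)
  A=0.2296, B=-0.3612, C=(l²−L²−A²−y'²−z²)/(2L)=-0.1641
  √(A²+B²)=0.4280;  θ2 = -1.0046+1.9644 ≈ 0.9597
φ3=240.0° → target in arm frame (0.0718, 0.0389)
  e−x'=0.0882;  (l²−L²−(e−x')²−y'²−z²)/2L = 0.0243
  γ=atan2(-0.3612,0.0882)=-1.3312;  ψ=arccos(0.0654)=1.5053;  θ3=γ+ψ≈0.1741

θ₁ = 0.6109, θ₂ = 0.9597, θ₃ = 0.1741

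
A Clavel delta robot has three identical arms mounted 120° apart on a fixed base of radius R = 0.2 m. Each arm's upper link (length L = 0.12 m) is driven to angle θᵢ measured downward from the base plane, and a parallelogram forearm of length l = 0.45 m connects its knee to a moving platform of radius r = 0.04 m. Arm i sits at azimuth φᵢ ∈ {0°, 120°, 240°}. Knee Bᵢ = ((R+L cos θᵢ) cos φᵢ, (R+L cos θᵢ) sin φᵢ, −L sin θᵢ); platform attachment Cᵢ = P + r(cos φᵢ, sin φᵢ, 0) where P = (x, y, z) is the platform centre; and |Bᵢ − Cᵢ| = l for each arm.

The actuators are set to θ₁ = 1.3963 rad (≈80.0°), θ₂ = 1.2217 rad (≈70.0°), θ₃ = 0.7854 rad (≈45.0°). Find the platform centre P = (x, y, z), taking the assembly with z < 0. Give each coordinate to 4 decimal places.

O1 = (0.1808·cos0.0°, 0.1808·sin0.0°, -0.1182) = (0.1808, 0.0000, -0.1182)
φ2=120.0°: virtual centre (-0.1005, 0.1741, -0.1128), radius l
arm 3 at φ=240.0°: e+L cos θ3 = 0.2449;  O3 = (-0.1224, -0.2120, -0.0849)
subtract pairs → two planes through P
plane₁₂: -0.5627x+0.3482y+0.0108z = 0.0065
Cramer: x(z) = -0.0220+0.0618z;  y(z) = -0.0169+0.0688z
quadratic in z: (1.0085)z²+(0.2090)z+(-0.1471)=0, √Δ=0.7982 → z ∈ {-0.4993, 0.2921}; z = -0.4993 (taking z<0)
x = -0.0528, y = -0.0512

(-0.0528, -0.0512, -0.4993)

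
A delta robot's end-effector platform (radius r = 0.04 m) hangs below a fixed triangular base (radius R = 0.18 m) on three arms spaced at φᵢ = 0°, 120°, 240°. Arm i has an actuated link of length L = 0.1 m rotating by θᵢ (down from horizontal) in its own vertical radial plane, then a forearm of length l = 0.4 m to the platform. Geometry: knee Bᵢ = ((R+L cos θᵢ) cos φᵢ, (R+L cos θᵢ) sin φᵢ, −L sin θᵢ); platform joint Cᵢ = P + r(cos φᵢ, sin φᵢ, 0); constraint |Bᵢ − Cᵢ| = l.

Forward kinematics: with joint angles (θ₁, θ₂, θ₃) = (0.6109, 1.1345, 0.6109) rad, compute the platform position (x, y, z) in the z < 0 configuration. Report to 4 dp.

(0.0325, -0.0562, -0.4051)

arm 1 at φ=0.0°: e+L cos θ1 = 0.2219;  S1 = (0.2219, 0.0000, -0.0574)
φ2=120.0°: virtual centre (-0.0911, 0.1578, -0.0906), radius l
S3 = (0.2219·cos240.0°, 0.2219·sin240.0°, -0.0574) = (-0.1110, -0.1922, -0.0574)
|S₂|²−|S₁|² = -0.0111;  |S₃|²−|S₁|² = 0.0000
[-0.6261 0.3157 -0.0665]·P = -0.0111;  [-0.6657 -0.3844 0.0000]·P = 0.0000
Cramer: x(z) = 0.0095-0.0567z;  y(z) = -0.0164+0.0983z
into |P−S₁|² = l²: 1.0129z² + 0.1356z + -0.1113 = 0;  Δ = 0.4694;  z = -0.4051 or 0.2713 → z<0 root = -0.4051
x = 0.0325, y = -0.0562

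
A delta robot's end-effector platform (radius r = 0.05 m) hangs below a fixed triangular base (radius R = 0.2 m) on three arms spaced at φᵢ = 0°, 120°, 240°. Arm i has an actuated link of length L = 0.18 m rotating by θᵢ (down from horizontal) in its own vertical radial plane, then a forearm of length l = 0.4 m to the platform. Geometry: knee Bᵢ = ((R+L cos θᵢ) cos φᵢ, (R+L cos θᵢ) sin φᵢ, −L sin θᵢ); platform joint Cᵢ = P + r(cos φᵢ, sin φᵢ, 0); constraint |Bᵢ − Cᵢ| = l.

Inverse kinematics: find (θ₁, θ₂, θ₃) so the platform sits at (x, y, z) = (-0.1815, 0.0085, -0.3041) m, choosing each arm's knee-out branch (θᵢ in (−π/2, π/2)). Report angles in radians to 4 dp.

arm 1 (φ=0.0°): x'=-0.1815, y'=0.0085
  A=0.3315, B=-0.3041, C=(l²−L²−A²−y'²−z²)/(2L)=-0.2079
  θ1 = atan2(B,A) + arccos(C/0.4499) = 1.3089
rotate P by −φ2: (0.0981, 0.1529, -0.3041)
  A cos θ + B sin θ = C:  0.0519·cos θ + -0.3041·sin θ = 0.0251
  γ=atan2(-0.3041,0.0519)=-1.4018;  ψ=arccos(0.0814)=1.4893;  θ2=γ+ψ≈0.0875
arm 3 (φ=240.0°): x'=0.0834, y'=-0.1614
  e−x'=0.0666;  (l²−L²−(e−x')²−y'²−z²)/2L = 0.0128
  √(A²+B²)=0.3113;  θ3 = -1.3552+1.5295 ≈ 0.1744

θ₁ = 1.3089, θ₂ = 0.0875, θ₃ = 0.1744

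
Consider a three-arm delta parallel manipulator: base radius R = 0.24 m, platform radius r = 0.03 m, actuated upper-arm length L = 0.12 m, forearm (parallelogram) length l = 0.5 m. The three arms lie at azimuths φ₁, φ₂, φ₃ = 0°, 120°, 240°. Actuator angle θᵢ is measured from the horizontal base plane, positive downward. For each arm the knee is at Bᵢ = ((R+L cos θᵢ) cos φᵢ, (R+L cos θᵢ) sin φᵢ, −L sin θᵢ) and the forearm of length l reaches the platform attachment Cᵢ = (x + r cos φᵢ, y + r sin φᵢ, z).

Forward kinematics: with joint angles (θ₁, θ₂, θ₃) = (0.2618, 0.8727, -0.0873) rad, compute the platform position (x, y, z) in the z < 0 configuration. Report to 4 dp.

arm 1 at φ=0.0°: e+L cos θ1 = 0.3259;  centre 1 = (0.3259, 0.0000, -0.0311)
arm 2 at φ=120.0°: e+L cos θ2 = 0.2871;  centre 2 = (-0.1436, 0.2487, -0.0919)
centre 3 = (0.3295·cos240.0°, 0.3295·sin240.0°, 0.0105) = (-0.1648, -0.2854, 0.0105)
eliminate P² terms by subtracting sphere 1 from 2 and 3
[-0.9390 0.4973 -0.1217]·P = -0.0163;  [-0.9814 -0.5708 0.0830]·P = 0.0015
det = 1.0240;  x = 0.0083+-0.0275z,  y = -0.0170+0.1928z
into |P−centre ₁|² = l²: 1.0379z² + 0.0730z + -0.1479 = 0;  Δ = 0.6194;  z = -0.4143 or 0.3439 → z<0 root = -0.4143
x = 0.0197, y = -0.0969

(0.0197, -0.0969, -0.4143)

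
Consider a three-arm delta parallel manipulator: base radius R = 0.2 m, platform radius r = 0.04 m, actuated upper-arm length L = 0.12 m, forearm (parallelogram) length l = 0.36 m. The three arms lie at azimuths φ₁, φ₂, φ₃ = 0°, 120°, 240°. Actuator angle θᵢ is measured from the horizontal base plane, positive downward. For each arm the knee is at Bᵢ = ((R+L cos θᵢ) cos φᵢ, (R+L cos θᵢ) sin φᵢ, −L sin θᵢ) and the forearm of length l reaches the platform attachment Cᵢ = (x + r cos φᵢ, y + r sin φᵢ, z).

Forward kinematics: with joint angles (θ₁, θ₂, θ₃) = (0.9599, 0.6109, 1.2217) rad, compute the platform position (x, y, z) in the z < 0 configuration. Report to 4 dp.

centre 1 = (0.2288·cos0.0°, 0.2288·sin0.0°, -0.0983) = (0.2288, 0.0000, -0.0983)
φ2=120.0°: virtual centre (-0.1291, 0.2237, -0.0688), radius l
φ3=240.0°: virtual centre (-0.1005, -0.1741, -0.1128), radius l
|centre ₂|²−|centre ₁|² = 0.0094;  |centre ₃|²−|centre ₁|² = -0.0089
[-0.7160 0.4474 0.0589]·P = 0.0094;  [-0.6587 -0.3482 -0.0289]·P = -0.0089
Cramer: x(z) = 0.0013+0.0139z;  y(z) = 0.0231-0.1094z
quadratic in z: (1.0122)z²+(0.1852)z+(-0.0676)=0, √Δ=0.5550 → z ∈ {-0.3657, 0.1827}; z = -0.3657 (taking z<0)
x = -0.0038, y = 0.0631

(-0.0038, 0.0631, -0.3657)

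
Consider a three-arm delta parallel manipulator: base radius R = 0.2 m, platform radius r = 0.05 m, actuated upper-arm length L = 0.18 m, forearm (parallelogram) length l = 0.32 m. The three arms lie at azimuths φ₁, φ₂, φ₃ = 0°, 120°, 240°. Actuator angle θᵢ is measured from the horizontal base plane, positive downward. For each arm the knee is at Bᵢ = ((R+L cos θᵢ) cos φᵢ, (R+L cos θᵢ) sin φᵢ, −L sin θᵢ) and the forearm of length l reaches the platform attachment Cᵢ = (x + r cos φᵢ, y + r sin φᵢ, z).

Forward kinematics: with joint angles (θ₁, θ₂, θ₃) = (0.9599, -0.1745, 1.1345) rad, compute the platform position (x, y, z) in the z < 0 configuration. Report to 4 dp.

S1 = (0.2532·cos0.0°, 0.2532·sin0.0°, -0.1474) = (0.2532, 0.0000, -0.1474)
S2 = (0.3273·cos120.0°, 0.3273·sin120.0°, 0.0313) = (-0.1636, 0.2834, 0.0313)
S3 = (0.2261·cos240.0°, 0.2261·sin240.0°, -0.1631) = (-0.1130, -0.1958, -0.1631)
eliminate P² terms by subtracting sphere 1 from 2 and 3
linear system: -0.8338x+0.5668y = 0.0222−0.3574z; -0.7326x+-0.3916y = -0.0082−-0.0314z
Cramer: x(z) = -0.0055+0.1647z;  y(z) = 0.0311-0.3883z
quadratic in z: (1.1779)z²+(0.1855)z+(-0.0127)=0, √Δ=0.3074 → z ∈ {-0.2092, 0.0517}; z = -0.2092 (taking z<0)
x = -0.0399, y = 0.1123

(-0.0399, 0.1123, -0.2092)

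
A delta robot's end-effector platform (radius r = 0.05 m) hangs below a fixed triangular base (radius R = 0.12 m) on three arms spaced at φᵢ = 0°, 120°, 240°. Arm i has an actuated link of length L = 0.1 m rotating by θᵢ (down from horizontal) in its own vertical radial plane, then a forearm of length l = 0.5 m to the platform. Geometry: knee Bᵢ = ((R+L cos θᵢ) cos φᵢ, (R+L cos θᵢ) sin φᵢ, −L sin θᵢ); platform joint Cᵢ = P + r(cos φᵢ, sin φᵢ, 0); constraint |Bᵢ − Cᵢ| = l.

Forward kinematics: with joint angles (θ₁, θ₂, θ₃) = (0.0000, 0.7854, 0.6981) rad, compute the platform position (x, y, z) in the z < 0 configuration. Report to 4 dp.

(0.1471, -0.0163, -0.4992)

arm 1 at φ=0.0°: e+L cos θ1 = 0.1700;  centre 1 = (0.1700, 0.0000, 0.0000)
arm 2 at φ=120.0°: e+L cos θ2 = 0.1407;  centre 2 = (-0.0704, 0.1219, -0.0707)
φ3=240.0°: virtual centre (-0.0733, -0.1270, -0.0643), radius l
eliminate P² terms by subtracting sphere 1 from 2 and 3
plane₁₂: -0.4807x+0.2437y+-0.1414z = -0.0041
Cramer: x(z) = 0.0076-0.2794z;  y(z) = -0.0017+0.0292z
sphere 1 gives Az²+Bz+C=0 with A=1.0789, B=0.0906, C=-0.2236;  B²−4AC=0.9734;  roots -0.4992, 0.4152;  negative root z = -0.4992
x = 0.1471, y = -0.0163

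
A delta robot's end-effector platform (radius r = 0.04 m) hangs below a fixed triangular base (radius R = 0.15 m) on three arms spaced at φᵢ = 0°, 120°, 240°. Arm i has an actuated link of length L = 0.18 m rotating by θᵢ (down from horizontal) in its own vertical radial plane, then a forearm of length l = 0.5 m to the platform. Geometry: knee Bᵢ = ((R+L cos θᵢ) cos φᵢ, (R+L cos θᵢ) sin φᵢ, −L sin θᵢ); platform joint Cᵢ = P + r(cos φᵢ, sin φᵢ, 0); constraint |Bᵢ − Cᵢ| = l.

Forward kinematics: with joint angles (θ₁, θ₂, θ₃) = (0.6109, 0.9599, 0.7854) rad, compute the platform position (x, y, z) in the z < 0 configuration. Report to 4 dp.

(0.0624, -0.0377, -0.5621)

arm 1 at φ=0.0°: ρ1 = 0.2574;  centre 1 = (0.2574, 0.0000, -0.1032)
centre 2 = (0.2132·cos120.0°, 0.2132·sin120.0°, -0.1474) = (-0.1066, 0.1847, -0.1474)
φ3=240.0°: virtual centre (-0.1186, -0.2055, -0.1273), radius l
|centre ₂|²−|centre ₁|² = -0.0097;  |centre ₃|²−|centre ₁|² = -0.0044
linear system: -0.7281x+0.3694y = -0.0097−-0.0884z; -0.7522x+-0.4110y = -0.0044−-0.0481z
Cramer: x(z) = 0.0098-0.0937z;  y(z) = -0.0071+0.0546z
quadratic in z: (1.0118)z²+(0.2521)z+(-0.1779)=0, √Δ=0.8853 → z ∈ {-0.5621, 0.3129}; z = -0.5621 (taking z<0)
x = 0.0624, y = -0.0377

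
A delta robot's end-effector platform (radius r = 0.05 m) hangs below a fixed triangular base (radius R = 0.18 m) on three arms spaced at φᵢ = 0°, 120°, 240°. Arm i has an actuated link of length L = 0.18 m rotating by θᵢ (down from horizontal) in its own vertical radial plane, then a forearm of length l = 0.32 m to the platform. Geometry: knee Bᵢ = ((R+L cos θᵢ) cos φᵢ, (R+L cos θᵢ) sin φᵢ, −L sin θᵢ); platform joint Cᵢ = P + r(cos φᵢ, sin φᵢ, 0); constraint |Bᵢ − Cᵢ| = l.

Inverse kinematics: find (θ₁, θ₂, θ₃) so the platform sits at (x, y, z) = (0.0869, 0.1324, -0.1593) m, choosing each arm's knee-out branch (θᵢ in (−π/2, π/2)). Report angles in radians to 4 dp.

θ₁ = -0.1745, θ₂ = 0.0001, θ₃ = 1.3963

arm 1 (φ=0.0°): x'=0.0869, y'=0.1324
  e−x'=0.0431;  (l²−L²−(e−x')²−y'²−z²)/2L = 0.0701
  √(A²+B²)=0.1650;  θ1 = -1.3066+1.1321 ≈ -0.1745
rotate P by −φ2: (0.0712, -0.1415, -0.1593)
  e−x'=0.0588;  (l²−L²−(e−x')²−y'²−z²)/2L = 0.0588
  θ2 = atan2(B,A) + arccos(C/0.1698) = 0.0001
arm 3 (φ=240.0°): x'=-0.1581, y'=0.0091
  e−x'=0.2881;  (l²−L²−(e−x')²−y'²−z²)/2L = -0.1069
  γ=atan2(-0.1593,0.2881)=-0.5051;  ψ=arccos(-0.3246)=1.9013;  θ3=γ+ψ≈1.3963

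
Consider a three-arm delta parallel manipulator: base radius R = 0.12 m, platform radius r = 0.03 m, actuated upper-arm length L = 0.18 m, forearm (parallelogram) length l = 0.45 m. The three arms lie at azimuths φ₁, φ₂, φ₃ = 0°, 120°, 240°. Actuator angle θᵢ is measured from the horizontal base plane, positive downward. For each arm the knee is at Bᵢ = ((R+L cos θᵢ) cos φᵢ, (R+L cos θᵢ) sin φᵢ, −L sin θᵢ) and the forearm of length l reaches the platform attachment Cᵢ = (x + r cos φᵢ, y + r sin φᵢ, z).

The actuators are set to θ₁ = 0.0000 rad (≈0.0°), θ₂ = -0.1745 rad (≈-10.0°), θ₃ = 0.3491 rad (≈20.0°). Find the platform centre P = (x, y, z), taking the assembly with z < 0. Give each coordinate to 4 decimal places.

(0.0159, 0.0758, -0.3636)

arm 1 at φ=0.0°: ρ1 = 0.2700;  centre 1 = (0.2700, 0.0000, 0.0000)
centre 2 = (0.2673·cos120.0°, 0.2673·sin120.0°, 0.0313) = (-0.1336, 0.2315, 0.0313)
φ3=240.0°: virtual centre (-0.1296, -0.2244, -0.0616), radius l
eliminate P² terms by subtracting sphere 1 from 2 and 3
plane₁₂: -0.8073x+0.4629y+0.0625z = -0.0005
Cramer: x(z) = 0.0015-0.0395z;  y(z) = 0.0016-0.2040z
quadratic in z: (1.0432)z²+(0.0206)z+(-0.1304)=0, √Δ=0.7380 → z ∈ {-0.3636, 0.3439}; z = -0.3636 (taking z<0)
x = 0.0159, y = 0.0758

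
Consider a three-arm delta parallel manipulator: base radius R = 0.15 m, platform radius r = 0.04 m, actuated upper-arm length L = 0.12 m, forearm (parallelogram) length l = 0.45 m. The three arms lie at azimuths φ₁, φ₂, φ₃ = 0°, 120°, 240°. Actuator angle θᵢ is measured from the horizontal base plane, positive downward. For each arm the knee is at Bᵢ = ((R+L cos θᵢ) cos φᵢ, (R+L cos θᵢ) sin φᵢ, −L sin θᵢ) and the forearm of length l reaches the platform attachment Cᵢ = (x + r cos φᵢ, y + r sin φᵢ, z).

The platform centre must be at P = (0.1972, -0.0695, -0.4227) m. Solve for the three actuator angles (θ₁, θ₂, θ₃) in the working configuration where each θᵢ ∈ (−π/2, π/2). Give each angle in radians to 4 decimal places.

θ₁ = -0.1744, θ₂ = 1.3094, θ₃ = 0.8729

rotate P by −φ1: (0.1972, -0.0695, -0.4227)
  A cos θ + B sin θ = C:  -0.0872·cos θ + -0.4227·sin θ = -0.0125
  θ1 = atan2(B,A) + arccos(C/0.4316) = -0.1744
φ2=120.0° → target in arm frame (-0.1588, -0.1360)
  e−x'=0.2688;  (l²−L²−(e−x')²−y'²−z²)/2L = -0.3389
  θ2 = atan2(B,A) + arccos(C/0.5009) = 1.3094
rotate P by −φ3: (-0.0384, 0.2055, -0.4227)
  A=0.1484, B=-0.4227, C=(l²−L²−A²−y'²−z²)/(2L)=-0.2285
  γ=atan2(-0.4227,0.1484)=-1.2331;  ψ=arccos(-0.5101)=2.1061;  θ3=γ+ψ≈0.8729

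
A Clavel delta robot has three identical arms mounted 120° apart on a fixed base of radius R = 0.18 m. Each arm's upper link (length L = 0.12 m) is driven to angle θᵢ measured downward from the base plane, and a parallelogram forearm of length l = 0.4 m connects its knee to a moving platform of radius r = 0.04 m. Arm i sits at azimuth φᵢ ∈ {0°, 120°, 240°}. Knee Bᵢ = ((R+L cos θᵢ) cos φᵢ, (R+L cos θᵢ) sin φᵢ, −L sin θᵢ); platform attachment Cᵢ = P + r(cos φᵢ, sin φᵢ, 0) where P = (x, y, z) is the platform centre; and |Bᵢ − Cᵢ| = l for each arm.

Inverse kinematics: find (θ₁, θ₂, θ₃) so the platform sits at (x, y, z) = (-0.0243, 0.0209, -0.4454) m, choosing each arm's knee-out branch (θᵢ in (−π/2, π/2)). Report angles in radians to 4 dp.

φ1=0.0° → target in arm frame (-0.0243, 0.0209)
  A cos θ + B sin θ = C:  0.1643·cos θ + -0.4454·sin θ = -0.3342
  θ1 = atan2(B,A) + arccos(C/0.4747) = 1.1344
arm 2 (φ=120.0°): x'=0.0302, y'=0.0106
  A cos θ + B sin θ = C:  0.1098·cos θ + -0.4454·sin θ = -0.2706
  √(A²+B²)=0.4587;  θ2 = -1.3292+2.2017 ≈ 0.8725
rotate P by −φ3: (-0.0059, -0.0315, -0.4454)
  e−x'=0.1459;  (l²−L²−(e−x')²−y'²−z²)/2L = -0.3128
  γ=atan2(-0.4454,0.1459)=-1.2541;  ψ=arccos(-0.6674)=2.3015;  θ3=γ+ψ≈1.0474

θ₁ = 1.1344, θ₂ = 0.8725, θ₃ = 1.0474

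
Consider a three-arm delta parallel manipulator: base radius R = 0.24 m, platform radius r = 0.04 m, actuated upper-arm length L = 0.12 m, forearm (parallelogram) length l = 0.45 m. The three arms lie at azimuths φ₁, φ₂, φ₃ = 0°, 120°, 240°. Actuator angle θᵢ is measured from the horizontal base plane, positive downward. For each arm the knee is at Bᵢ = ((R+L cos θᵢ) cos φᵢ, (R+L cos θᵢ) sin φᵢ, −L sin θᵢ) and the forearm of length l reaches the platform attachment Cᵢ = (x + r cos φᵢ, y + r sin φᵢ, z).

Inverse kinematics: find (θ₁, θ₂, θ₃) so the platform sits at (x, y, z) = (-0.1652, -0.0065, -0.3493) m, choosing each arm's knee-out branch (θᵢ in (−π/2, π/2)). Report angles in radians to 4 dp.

φ1=0.0° → target in arm frame (-0.1652, -0.0065)
  A cos θ + B sin θ = C:  0.3652·cos θ + -0.3493·sin θ = -0.2805
  √(A²+B²)=0.5054;  θ1 = -0.7631+2.1593 ≈ 1.3961
arm 2 (φ=120.0°): x'=0.0770, y'=0.1463
  A cos θ + B sin θ = C:  0.1230·cos θ + -0.3493·sin θ = 0.1231
  γ=atan2(-0.3493,0.1230)=-1.2321;  ψ=arccos(0.3324)=1.2319;  θ2=γ+ψ≈-0.0002
arm 3 (φ=240.0°): x'=0.0882, y'=-0.1398
  e−x'=0.1118;  (l²−L²−(e−x')²−y'²−z²)/2L = 0.1419
  γ=atan2(-0.3493,0.1118)=-1.2611;  ψ=arccos(0.3868)=1.1736;  θ3=γ+ψ≈-0.0875

θ₁ = 1.3961, θ₂ = -0.0002, θ₃ = -0.0875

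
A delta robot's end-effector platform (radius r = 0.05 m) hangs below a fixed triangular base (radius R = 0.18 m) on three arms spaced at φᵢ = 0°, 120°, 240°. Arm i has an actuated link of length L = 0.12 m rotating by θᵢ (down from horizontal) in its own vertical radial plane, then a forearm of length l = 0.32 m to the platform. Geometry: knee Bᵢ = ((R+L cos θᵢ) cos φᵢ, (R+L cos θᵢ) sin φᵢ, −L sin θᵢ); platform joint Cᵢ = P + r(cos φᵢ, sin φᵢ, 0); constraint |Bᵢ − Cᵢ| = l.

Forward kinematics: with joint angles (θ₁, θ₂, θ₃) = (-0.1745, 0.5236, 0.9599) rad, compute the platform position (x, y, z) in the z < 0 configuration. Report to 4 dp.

arm 1 at φ=0.0°: e+L cos θ1 = 0.2482;  S1 = (0.2482, 0.0000, 0.0208)
arm 2 at φ=120.0°: e+L cos θ2 = 0.2339;  S2 = (-0.1170, 0.2026, -0.0600)
arm 3 at φ=240.0°: e+L cos θ3 = 0.1988;  S3 = (-0.0994, -0.1722, -0.0983)
eliminate P² terms by subtracting sphere 1 from 2 and 3
plane₁₂: -0.7303x+0.4052y+-0.1617z = -0.0037
det = 0.5332;  x = 0.0121+-0.2855z,  y = 0.0127+-0.1155z
quadratic in z: (1.0949)z²+(0.0902)z+(-0.0461)=0, √Δ=0.4582 → z ∈ {-0.2504, 0.1681}; z = -0.2504 (taking z<0)
x = 0.0836, y = 0.0417

(0.0836, 0.0417, -0.2504)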